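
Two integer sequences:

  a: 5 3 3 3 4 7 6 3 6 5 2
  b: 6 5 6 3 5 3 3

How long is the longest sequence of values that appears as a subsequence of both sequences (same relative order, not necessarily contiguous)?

Pick 5 at a[1]=b[2], then 3 at a[2]=b[4], then 3 at a[4]=b[6], then 3 at a[8]=b[7]; all 4 values appear in both, in order. The LCS DP gives dp[11][7] = 4, so this is optimal.

4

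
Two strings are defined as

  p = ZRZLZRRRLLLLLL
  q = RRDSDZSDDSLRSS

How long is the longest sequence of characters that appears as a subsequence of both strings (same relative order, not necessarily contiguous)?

Taking R at p[2]=q[2], Z at p[3]=q[6], L at p[4]=q[11], R at p[6]=q[12] gives a common subsequence of length 4. The LCS DP gives dp[14][14] = 4, so this is optimal.

4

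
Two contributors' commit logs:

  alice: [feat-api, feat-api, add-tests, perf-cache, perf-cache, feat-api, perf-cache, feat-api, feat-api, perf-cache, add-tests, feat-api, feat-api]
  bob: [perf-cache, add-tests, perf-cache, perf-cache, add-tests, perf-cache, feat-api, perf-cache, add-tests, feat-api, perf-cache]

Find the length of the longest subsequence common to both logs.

8

Taking add-tests [3,2], perf-cache [4,3], perf-cache [5,4], perf-cache [7,6], feat-api [9,7], perf-cache [10,8], add-tests [11,9], feat-api [12,10] gives a common subsequence of length 8, and the DP table's final entry dp[13][11] is also 8, so no common subsequence is longer.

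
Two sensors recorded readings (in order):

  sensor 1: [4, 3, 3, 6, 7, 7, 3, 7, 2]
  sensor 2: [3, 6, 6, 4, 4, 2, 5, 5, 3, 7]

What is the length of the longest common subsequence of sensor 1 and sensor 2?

Taking 3 at sensor 1[2]=sensor 2[1], 6 at sensor 1[4]=sensor 2[3], 3 at sensor 1[7]=sensor 2[9], 7 at sensor 1[8]=sensor 2[10] gives a common subsequence of length 4. dp[9][10] = 4 confirms this is the maximum.

4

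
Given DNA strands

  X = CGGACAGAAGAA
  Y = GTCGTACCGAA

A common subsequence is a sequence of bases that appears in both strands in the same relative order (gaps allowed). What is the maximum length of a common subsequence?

7

Match C at X[1]=Y[3], G at X[2]=Y[4], A at X[4]=Y[6], C at X[5]=Y[8], G at X[10]=Y[9], A at X[11]=Y[10], A at X[12]=Y[11] — 7 bases in the same relative order in both, and the DP table's final entry dp[12][11] is also 7, so no common subsequence is longer.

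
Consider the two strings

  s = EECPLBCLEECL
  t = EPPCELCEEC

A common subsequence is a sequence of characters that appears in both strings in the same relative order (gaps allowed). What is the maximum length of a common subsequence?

Let dp[i][j] be the LCS length of the first i characters of s and the first j characters of t. dp[i][j] = dp[i-1][j-1]+1 when the i-th and j-th characters match, else max(dp[i-1][j], dp[i][j-1]).
    ·  E  P  P  C  E  L  C  E  E  C
 ·  0  0  0  0  0  0  0  0  0  0  0
 E  0  1  1  1  1  1  1  1  1  1  1
 E  0  1  1  1  1  2  2  2  2  2  2
 C  0  1  1  1  2  2  2  3  3  3  3
 P  0  1  2  2  2  2  2  3  3  3  3
 L  0  1  2  2  2  2  3  3  3  3  3
 B  0  1  2  2  2  2  3  3  3  3  3
 C  0  1  2  2  3  3  3  4  4  4  4
 L  0  1  2  2  3  3  4  4  4  4  4
 E  0  1  2  2  3  4  4  4  5  5  5
 E  0  1  2  2  3  4  4  4  5  6  6
 C  0  1  2  2  3  4  4  5  5  6  7
 L  0  1  2  2  3  4  5  5  5  6  7
dp[12][10] = 7. One LCS (by backtracking along matches): EELCEEC.

7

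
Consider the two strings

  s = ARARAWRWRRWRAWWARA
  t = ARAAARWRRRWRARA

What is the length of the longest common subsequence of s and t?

Match A [1,1], then R [2,2], then A [3,5], then R [4,6], then W [6,7], then R [7,8], then R [9,9], then R [10,10], then W [11,11], then R [12,12], then A [16,13], then R [17,14], then A [18,15] — 13 characters in the same relative order in both. The LCS DP gives dp[18][15] = 13, so this is optimal.

13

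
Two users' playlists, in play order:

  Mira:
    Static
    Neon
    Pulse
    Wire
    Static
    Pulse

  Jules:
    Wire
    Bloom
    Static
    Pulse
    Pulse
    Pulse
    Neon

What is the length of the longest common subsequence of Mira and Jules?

3

Taking Static (Mira #1, Jules #3) → Pulse (Mira #3, Jules #5) → Pulse (Mira #6, Jules #6) gives a common subsequence of length 3. dp[6][7] = 3 confirms this is the maximum.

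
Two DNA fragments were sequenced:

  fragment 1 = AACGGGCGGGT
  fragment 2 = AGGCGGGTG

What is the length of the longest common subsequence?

Match A [2,1], then G [5,2], then G [6,3], then C [7,4], then G [8,5], then G [9,6], then G [10,7], then T [11,8] — 8 bases in the same relative order in both. Since dp[11][9] = 8, nothing longer is possible.

8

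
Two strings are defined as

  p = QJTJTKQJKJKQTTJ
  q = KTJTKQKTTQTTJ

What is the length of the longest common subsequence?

10

Pick T at p[3]=q[2], then J at p[4]=q[3], then T at p[5]=q[4], then K at p[6]=q[5], then Q at p[7]=q[6], then K at p[9]=q[7], then Q at p[12]=q[10], then T at p[13]=q[11], then T at p[14]=q[12], then J at p[15]=q[13]; all 10 characters appear in both, in order. Since dp[15][13] = 10, nothing longer is possible.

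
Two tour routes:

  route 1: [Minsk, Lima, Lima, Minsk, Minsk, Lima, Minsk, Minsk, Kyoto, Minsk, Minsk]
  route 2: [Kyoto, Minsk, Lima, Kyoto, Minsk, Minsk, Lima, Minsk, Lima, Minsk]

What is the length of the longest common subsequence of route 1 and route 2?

7

Match Minsk at route 1[1]=route 2[2] → Lima at route 1[2]=route 2[3] → Minsk at route 1[4]=route 2[5] → Minsk at route 1[5]=route 2[6] → Lima at route 1[6]=route 2[7] → Minsk at route 1[7]=route 2[8] → Minsk at route 1[11]=route 2[10] — 7 stops in the same relative order in both. Since dp[11][10] = 7, nothing longer is possible.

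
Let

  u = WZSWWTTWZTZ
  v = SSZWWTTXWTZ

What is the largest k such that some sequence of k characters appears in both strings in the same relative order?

Let dp[i][j] be the LCS length of the first i characters of u and the first j characters of v. dp[i][j] = dp[i-1][j-1]+1 when the i-th and j-th characters match, else max(dp[i-1][j], dp[i][j-1]).
    ·  S  S  Z  W  W  T  T  X  W  T  Z
 ·  0  0  0  0  0  0  0  0  0  0  0  0
 W  0  0  0  0  1  1  1  1  1  1  1  1
 Z  0  0  0  1  1  1  1  1  1  1  1  2
 S  0  1  1  1  1  1  1  1  1  1  1  2
 W  0  1  1  1  2  2  2  2  2  2  2  2
 W  0  1  1  1  2  3  3  3  3  3  3  3
 T  0  1  1  1  2  3  4  4  4  4  4  4
 T  0  1  1  1  2  3  4  5  5  5  5  5
 W  0  1  1  1  2  3  4  5  5  6  6  6
 Z  0  1  1  2  2  3  4  5  5  6  6  7
 T  0  1  1  2  2  3  4  5  5  6  7  7
 Z  0  1  1  2  2  3  4  5  5  6  7  8
dp[11][11] = 8. One LCS (by backtracking along matches): ZWWTTWTZ.

8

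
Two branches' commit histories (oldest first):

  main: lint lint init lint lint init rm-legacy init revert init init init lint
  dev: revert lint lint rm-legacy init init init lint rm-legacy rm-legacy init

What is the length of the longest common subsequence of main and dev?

Match lint (main #4, dev #2) → lint (main #5, dev #3) → rm-legacy (main #7, dev #4) → init (main #8, dev #5) → init (main #10, dev #6) → init (main #11, dev #7) → init (main #12, dev #11) — 7 commits in the same relative order in both. The LCS DP gives dp[13][11] = 7, so this is optimal.

7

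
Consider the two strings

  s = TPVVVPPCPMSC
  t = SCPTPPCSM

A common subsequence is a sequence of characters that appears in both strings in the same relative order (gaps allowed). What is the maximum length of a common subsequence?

5

Let dp[i][j] be the LCS length of the first i characters of s and the first j characters of t. dp[i][j] = dp[i-1][j-1]+1 when the i-th and j-th characters match, else max(dp[i-1][j], dp[i][j-1]).
    ·  S  C  P  T  P  P  C  S  M
 ·  0  0  0  0  0  0  0  0  0  0
 T  0  0  0  0  1  1  1  1  1  1
 P  0  0  0  1  1  2  2  2  2  2
 V  0  0  0  1  1  2  2  2  2  2
 V  0  0  0  1  1  2  2  2  2  2
 V  0  0  0  1  1  2  2  2  2  2
 P  0  0  0  1  1  2  3  3  3  3
 P  0  0  0  1  1  2  3  3  3  3
 C  0  0  1  1  1  2  3  4  4  4
 P  0  0  1  2  2  2  3  4  4  4
 M  0  0  1  2  2  2  3  4  4  5
 S  0  1  1  2  2  2  3  4  5  5
 C  0  1  2  2  2  2  3  4  5  5
dp[12][9] = 5. One LCS (by backtracking along matches): TPPCM.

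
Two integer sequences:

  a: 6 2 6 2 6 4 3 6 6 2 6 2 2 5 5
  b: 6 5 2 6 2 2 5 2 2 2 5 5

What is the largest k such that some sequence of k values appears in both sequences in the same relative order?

Match 6 at a[1]=b[1], then 2 at a[2]=b[3], then 6 at a[3]=b[4], then 2 at a[4]=b[6], then 2 at a[10]=b[8], then 2 at a[12]=b[9], then 2 at a[13]=b[10], then 5 at a[14]=b[11], then 5 at a[15]=b[12] — 9 values in the same relative order in both. Since dp[15][12] = 9, nothing longer is possible.

9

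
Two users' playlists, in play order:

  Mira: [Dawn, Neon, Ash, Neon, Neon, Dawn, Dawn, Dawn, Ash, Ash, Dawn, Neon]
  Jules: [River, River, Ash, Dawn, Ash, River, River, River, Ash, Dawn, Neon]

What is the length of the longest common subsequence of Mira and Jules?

6

Taking Ash at Mira[3]=Jules[3]; then Dawn at Mira[8]=Jules[4]; then Ash at Mira[9]=Jules[5]; then Ash at Mira[10]=Jules[9]; then Dawn at Mira[11]=Jules[10]; then Neon at Mira[12]=Jules[11] gives a common subsequence of length 6. Since dp[12][11] = 6, nothing longer is possible.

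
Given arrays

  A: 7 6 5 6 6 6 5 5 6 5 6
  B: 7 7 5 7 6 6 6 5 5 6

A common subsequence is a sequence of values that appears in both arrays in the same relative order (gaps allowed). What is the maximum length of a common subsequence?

Taking 7 (A #1, B #2); then 5 (A #3, B #3); then 6 (A #4, B #5); then 6 (A #5, B #6); then 6 (A #6, B #7); then 5 (A #8, B #8); then 5 (A #10, B #9); then 6 (A #11, B #10) gives a common subsequence of length 8, and the DP table's final entry dp[11][10] is also 8, so no common subsequence is longer.

8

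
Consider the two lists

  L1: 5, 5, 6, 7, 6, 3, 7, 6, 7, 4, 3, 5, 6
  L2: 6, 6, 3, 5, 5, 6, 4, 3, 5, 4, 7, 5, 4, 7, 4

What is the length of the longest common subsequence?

Match 5 at L1[1]=L2[4]; then 5 at L1[2]=L2[5]; then 6 at L1[3]=L2[6]; then 3 at L1[6]=L2[8]; then 7 at L1[7]=L2[11]; then 7 at L1[9]=L2[14]; then 4 at L1[10]=L2[15] — 7 values in the same relative order in both. The LCS DP gives dp[13][15] = 7, so this is optimal.

7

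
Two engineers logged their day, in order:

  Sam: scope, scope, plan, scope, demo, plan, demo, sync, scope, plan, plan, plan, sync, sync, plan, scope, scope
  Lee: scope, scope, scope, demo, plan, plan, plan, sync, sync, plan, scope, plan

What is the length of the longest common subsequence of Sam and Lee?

11

One common subsequence of length 11: scope (Sam #1, Lee #1); then scope (Sam #2, Lee #2); then scope (Sam #4, Lee #3); then demo (Sam #7, Lee #4); then plan (Sam #10, Lee #5); then plan (Sam #11, Lee #6); then plan (Sam #12, Lee #7); then sync (Sam #13, Lee #8); then sync (Sam #14, Lee #9); then plan (Sam #15, Lee #10); then scope (Sam #16, Lee #11). dp[17][12] = 11 confirms this is the maximum.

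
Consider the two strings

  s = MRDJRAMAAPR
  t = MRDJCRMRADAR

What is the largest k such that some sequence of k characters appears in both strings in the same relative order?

9

Let dp[i][j] be the LCS length of the first i characters of s and the first j characters of t. dp[i][j] = dp[i-1][j-1]+1 when the i-th and j-th characters match, else max(dp[i-1][j], dp[i][j-1]).
    ·  M  R  D  J  C  R  M  R  A  D  A  R
 ·  0  0  0  0  0  0  0  0  0  0  0  0  0
 M  0  1  1  1  1  1  1  1  1  1  1  1  1
 R  0  1  2  2  2  2  2  2  2  2  2  2  2
 D  0  1  2  3  3  3  3  3  3  3  3  3  3
 J  0  1  2  3  4  4  4  4  4  4  4  4  4
 R  0  1  2  3  4  4  5  5  5  5  5  5  5
 A  0  1  2  3  4  4  5  5  5  6  6  6  6
 M  0  1  2  3  4  4  5  6  6  6  6  6  6
 A  0  1  2  3  4  4  5  6  6  7  7  7  7
 A  0  1  2  3  4  4  5  6  6  7  7  8  8
 P  0  1  2  3  4  4  5  6  6  7  7  8  8
 R  0  1  2  3  4  4  5  6  7  7  7  8  9
dp[11][12] = 9. One LCS (by backtracking along matches): MRDJRMAAR.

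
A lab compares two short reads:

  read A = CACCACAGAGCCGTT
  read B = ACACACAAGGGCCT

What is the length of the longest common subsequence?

One common subsequence of length 11: C (read A #1, read B #2), then A (read A #2, read B #3), then C (read A #3, read B #4), then C (read A #4, read B #6), then A (read A #5, read B #7), then A (read A #7, read B #8), then G (read A #8, read B #10), then G (read A #10, read B #11), then C (read A #11, read B #12), then C (read A #12, read B #13), then T (read A #15, read B #14). dp[15][14] = 11 confirms this is the maximum.

11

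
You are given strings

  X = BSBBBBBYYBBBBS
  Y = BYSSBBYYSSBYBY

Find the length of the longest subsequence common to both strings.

Match B [1,1], S [2,4], B [6,5], B [7,6], Y [8,7], Y [9,8], B [10,11], B [11,13] — 8 characters in the same relative order in both, and the DP table's final entry dp[14][14] is also 8, so no common subsequence is longer.

8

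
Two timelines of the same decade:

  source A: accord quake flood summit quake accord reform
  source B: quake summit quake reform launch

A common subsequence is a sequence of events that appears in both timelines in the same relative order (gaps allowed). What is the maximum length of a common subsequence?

4

One common subsequence of length 4: quake (source A #2, source B #1), then summit (source A #4, source B #2), then quake (source A #5, source B #3), then reform (source A #7, source B #4). The LCS DP gives dp[7][5] = 4, so this is optimal.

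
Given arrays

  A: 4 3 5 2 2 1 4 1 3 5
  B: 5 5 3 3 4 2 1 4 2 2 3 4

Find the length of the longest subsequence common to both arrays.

Let dp[i][j] be the LCS length of the first i values of A and the first j values of B. dp[i][j] = dp[i-1][j-1]+1 when the i-th and j-th values match, else max(dp[i-1][j], dp[i][j-1]).
    ·  5  5  3  3  4  2  1  4  2  2  3  4
 ·  0  0  0  0  0  0  0  0  0  0  0  0  0
 4  0  0  0  0  0  1  1  1  1  1  1  1  1
 3  0  0  0  1  1  1  1  1  1  1  1  2  2
 5  0  1  1  1  1  1  1  1  1  1  1  2  2
 2  0  1  1  1  1  1  2  2  2  2  2  2  2
 2  0  1  1  1  1  1  2  2  2  3  3  3  3
 1  0  1  1  1  1  1  2  3  3  3  3  3  3
 4  0  1  1  1  1  2  2  3  4  4  4  4  4
 1  0  1  1  1  1  2  2  3  4  4  4  4  4
 3  0  1  1  2  2  2  2  3  4  4  4  5  5
 5  0  1  2  2  2  2  2  3  4  4  4  5  5
dp[10][12] = 5. One LCS (by backtracking along matches): 4, 2, 1, 4, 3.

5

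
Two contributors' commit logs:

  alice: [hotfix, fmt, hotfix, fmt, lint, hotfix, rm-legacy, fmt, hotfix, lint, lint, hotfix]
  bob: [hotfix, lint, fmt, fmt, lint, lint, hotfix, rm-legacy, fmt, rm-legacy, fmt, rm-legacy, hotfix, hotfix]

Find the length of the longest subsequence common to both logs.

Match hotfix [1,1], fmt [2,3], fmt [4,4], lint [5,6], hotfix [6,7], rm-legacy [7,10], fmt [8,11], hotfix [9,13], hotfix [12,14] — 9 commits in the same relative order in both. The LCS DP gives dp[12][14] = 9, so this is optimal.

9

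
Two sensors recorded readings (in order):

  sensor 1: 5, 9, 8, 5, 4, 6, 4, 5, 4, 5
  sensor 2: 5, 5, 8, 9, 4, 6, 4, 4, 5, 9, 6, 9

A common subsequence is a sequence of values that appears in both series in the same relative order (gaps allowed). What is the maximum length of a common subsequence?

Match 5 [1,2], 9 [2,4], 4 [5,5], 6 [6,6], 4 [7,7], 4 [9,8], 5 [10,9] — 7 values in the same relative order in both. dp[10][12] = 7 confirms this is the maximum.

7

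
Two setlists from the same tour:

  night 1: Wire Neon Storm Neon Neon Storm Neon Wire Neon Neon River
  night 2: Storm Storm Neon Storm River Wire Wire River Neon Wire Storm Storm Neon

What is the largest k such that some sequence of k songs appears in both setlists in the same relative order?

6

One common subsequence of length 6: Storm at night 1[3]=night 2[2], Neon at night 1[5]=night 2[3], Storm at night 1[6]=night 2[4], Neon at night 1[7]=night 2[9], Wire at night 1[8]=night 2[10], Neon at night 1[10]=night 2[13]. Since dp[11][13] = 6, nothing longer is possible.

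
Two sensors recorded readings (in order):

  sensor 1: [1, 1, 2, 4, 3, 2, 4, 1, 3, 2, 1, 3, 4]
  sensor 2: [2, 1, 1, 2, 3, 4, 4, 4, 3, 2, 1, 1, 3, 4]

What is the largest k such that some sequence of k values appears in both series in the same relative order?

10

Match 1 [1,2], then 1 [2,3], then 2 [3,4], then 4 [4,8], then 3 [5,9], then 2 [6,10], then 1 [8,11], then 1 [11,12], then 3 [12,13], then 4 [13,14] — 10 values in the same relative order in both. Since dp[13][14] = 10, nothing longer is possible.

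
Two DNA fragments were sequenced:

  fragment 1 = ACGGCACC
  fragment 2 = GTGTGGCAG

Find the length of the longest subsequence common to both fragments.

4

Let dp[i][j] be the LCS length of the first i bases of fragment 1 and the first j bases of fragment 2. dp[i][j] = dp[i-1][j-1]+1 when the i-th and j-th bases match, else max(dp[i-1][j], dp[i][j-1]).
    ·  G  T  G  T  G  G  C  A  G
 ·  0  0  0  0  0  0  0  0  0  0
 A  0  0  0  0  0  0  0  0  1  1
 C  0  0  0  0  0  0  0  1  1  1
 G  0  1  1  1  1  1  1  1  1  2
 G  0  1  1  2  2  2  2  2  2  2
 C  0  1  1  2  2  2  2  3  3  3
 A  0  1  1  2  2  2  2  3  4  4
 C  0  1  1  2  2  2  2  3  4  4
 C  0  1  1  2  2  2  2  3  4  4
dp[8][9] = 4. One LCS (by backtracking along matches): GGCA.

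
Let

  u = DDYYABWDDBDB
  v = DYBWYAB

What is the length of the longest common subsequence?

Match D at u[2]=v[1] → Y at u[3]=v[2] → Y at u[4]=v[5] → A at u[5]=v[6] → B at u[12]=v[7] — 5 characters in the same relative order in both, and the DP table's final entry dp[12][7] is also 5, so no common subsequence is longer.

5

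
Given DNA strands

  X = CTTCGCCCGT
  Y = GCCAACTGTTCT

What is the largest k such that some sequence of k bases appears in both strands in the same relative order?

6

One common subsequence of length 6: G at X[5]=Y[1], C at X[6]=Y[2], C at X[7]=Y[3], C at X[8]=Y[6], G at X[9]=Y[8], T at X[10]=Y[12]. The LCS DP gives dp[10][12] = 6, so this is optimal.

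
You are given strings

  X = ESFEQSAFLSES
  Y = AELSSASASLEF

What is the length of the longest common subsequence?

6

Let dp[i][j] be the LCS length of the first i characters of X and the first j characters of Y. dp[i][j] = dp[i-1][j-1]+1 when the i-th and j-th characters match, else max(dp[i-1][j], dp[i][j-1]).
    ·  A  E  L  S  S  A  S  A  S  L  E  F
 ·  0  0  0  0  0  0  0  0  0  0  0  0  0
 E  0  0  1  1  1  1  1  1  1  1  1  1  1
 S  0  0  1  1  2  2  2  2  2  2  2  2  2
 F  0  0  1  1  2  2  2  2  2  2  2  2  3
 E  0  0  1  1  2  2  2  2  2  2  2  3  3
 Q  0  0  1  1  2  2  2  2  2  2  2  3  3
 S  0  0  1  1  2  3  3  3  3  3  3  3  3
 A  0  1  1  1  2  3  4  4  4  4  4  4  4
 F  0  1  1  1  2  3  4  4  4  4  4  4  5
 L  0  1  1  2  2  3  4  4  4  4  5  5  5
 S  0  1  1  2  3  3  4  5  5  5  5  5  5
 E  0  1  2  2  3  3  4  5  5  5  5  6  6
 S  0  1  2  2  3  4  4  5  5  6  6  6  6
dp[12][12] = 6. One LCS (by backtracking along matches): ESSALE.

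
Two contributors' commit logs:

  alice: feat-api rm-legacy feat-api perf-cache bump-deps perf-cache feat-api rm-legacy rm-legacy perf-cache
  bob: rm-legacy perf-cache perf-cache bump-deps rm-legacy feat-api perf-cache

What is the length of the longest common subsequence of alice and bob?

5

Pick rm-legacy [2,1], perf-cache [4,3], bump-deps [5,4], feat-api [7,6], perf-cache [10,7]; all 5 commits appear in both, in order. The LCS DP gives dp[10][7] = 5, so this is optimal.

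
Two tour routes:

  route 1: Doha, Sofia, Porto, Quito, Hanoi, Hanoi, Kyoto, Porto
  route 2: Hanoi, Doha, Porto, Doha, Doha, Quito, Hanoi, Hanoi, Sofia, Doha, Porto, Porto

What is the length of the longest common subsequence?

One common subsequence of length 6: Doha at route 1[1]=route 2[2], then Porto at route 1[3]=route 2[3], then Quito at route 1[4]=route 2[6], then Hanoi at route 1[5]=route 2[7], then Hanoi at route 1[6]=route 2[8], then Porto at route 1[8]=route 2[12]. The LCS DP gives dp[8][12] = 6, so this is optimal.

6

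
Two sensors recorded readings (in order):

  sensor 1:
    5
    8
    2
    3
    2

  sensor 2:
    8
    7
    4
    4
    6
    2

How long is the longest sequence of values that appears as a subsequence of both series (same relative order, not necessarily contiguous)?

2

Let dp[i][j] be the LCS length of the first i values of sensor 1 and the first j values of sensor 2. dp[i][j] = dp[i-1][j-1]+1 when the i-th and j-th values match, else max(dp[i-1][j], dp[i][j-1]).
    ·  8  7  4  4  6  2
 ·  0  0  0  0  0  0  0
 5  0  0  0  0  0  0  0
 8  0  1  1  1  1  1  1
 2  0  1  1  1  1  1  2
 3  0  1  1  1  1  1  2
 2  0  1  1  1  1  1  2
dp[5][6] = 2. One LCS (by backtracking along matches): 8, 2.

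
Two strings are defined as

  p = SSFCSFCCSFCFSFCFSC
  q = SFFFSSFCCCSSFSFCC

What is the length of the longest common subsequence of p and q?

12

Pick S at p[1]=q[5], S at p[2]=q[6], F at p[3]=q[7], C at p[4]=q[8], C at p[7]=q[9], C at p[8]=q[10], S at p[9]=q[12], F at p[12]=q[13], S at p[13]=q[14], F at p[14]=q[15], C at p[15]=q[16], C at p[18]=q[17]; all 12 characters appear in both, in order. The LCS DP gives dp[18][17] = 12, so this is optimal.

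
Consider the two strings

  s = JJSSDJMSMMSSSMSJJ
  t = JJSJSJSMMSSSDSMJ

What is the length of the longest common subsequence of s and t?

Taking J at s[1]=t[1], then J at s[2]=t[2], then S at s[3]=t[3], then S at s[4]=t[5], then J at s[6]=t[6], then S at s[8]=t[7], then M at s[9]=t[8], then M at s[10]=t[9], then S at s[11]=t[11], then S at s[12]=t[12], then S at s[13]=t[14], then M at s[14]=t[15], then J at s[17]=t[16] gives a common subsequence of length 13, and the DP table's final entry dp[17][16] is also 13, so no common subsequence is longer.

13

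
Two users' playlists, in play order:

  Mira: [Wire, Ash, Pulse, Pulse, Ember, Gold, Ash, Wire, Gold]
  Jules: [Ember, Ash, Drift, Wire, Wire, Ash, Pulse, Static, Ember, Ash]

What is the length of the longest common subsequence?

Pick Wire [1,5] → Ash [2,6] → Pulse [3,7] → Ember [5,9] → Ash [7,10]; all 5 songs appear in both, in order. dp[9][10] = 5 confirms this is the maximum.

5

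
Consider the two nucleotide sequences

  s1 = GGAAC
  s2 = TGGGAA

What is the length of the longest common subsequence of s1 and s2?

4

One common subsequence of length 4: G [1,3], then G [2,4], then A [3,5], then A [4,6]. The LCS DP gives dp[5][6] = 4, so this is optimal.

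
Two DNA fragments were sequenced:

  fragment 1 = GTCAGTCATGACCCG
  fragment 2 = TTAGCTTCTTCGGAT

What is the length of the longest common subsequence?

8

Taking T (fragment 1 #2, fragment 2 #2), A (fragment 1 #4, fragment 2 #3), G (fragment 1 #5, fragment 2 #4), T (fragment 1 #6, fragment 2 #7), C (fragment 1 #7, fragment 2 #8), T (fragment 1 #9, fragment 2 #10), G (fragment 1 #10, fragment 2 #13), A (fragment 1 #11, fragment 2 #14) gives a common subsequence of length 8. Since dp[15][15] = 8, nothing longer is possible.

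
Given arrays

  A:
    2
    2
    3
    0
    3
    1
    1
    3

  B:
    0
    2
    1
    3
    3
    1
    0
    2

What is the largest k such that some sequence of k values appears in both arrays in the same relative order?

Let dp[i][j] be the LCS length of the first i values of A and the first j values of B. dp[i][j] = dp[i-1][j-1]+1 when the i-th and j-th values match, else max(dp[i-1][j], dp[i][j-1]).
    ·  0  2  1  3  3  1  0  2
 ·  0  0  0  0  0  0  0  0  0
 2  0  0  1  1  1  1  1  1  1
 2  0  0  1  1  1  1  1  1  2
 3  0  0  1  1  2  2  2  2  2
 0  0  1  1  1  2  2  2  3  3
 3  0  1  1  1  2  3  3  3  3
 1  0  1  1  2  2  3  4  4  4
 1  0  1  1  2  2  3  4  4  4
 3  0  1  1  2  3  3  4  4  4
dp[8][8] = 4. One LCS (by backtracking along matches): 2, 3, 3, 1.

4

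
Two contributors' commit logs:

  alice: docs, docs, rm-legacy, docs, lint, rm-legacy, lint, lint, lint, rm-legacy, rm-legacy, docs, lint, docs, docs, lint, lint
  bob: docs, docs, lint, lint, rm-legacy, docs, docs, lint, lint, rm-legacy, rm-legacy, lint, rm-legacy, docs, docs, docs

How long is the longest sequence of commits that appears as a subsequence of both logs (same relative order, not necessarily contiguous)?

11

Match docs (alice #1, bob #1); then docs (alice #2, bob #2); then rm-legacy (alice #3, bob #5); then docs (alice #4, bob #7); then lint (alice #5, bob #9); then rm-legacy (alice #6, bob #11); then lint (alice #9, bob #12); then rm-legacy (alice #11, bob #13); then docs (alice #12, bob #14); then docs (alice #14, bob #15); then docs (alice #15, bob #16) — 11 commits in the same relative order in both. The LCS DP gives dp[17][16] = 11, so this is optimal.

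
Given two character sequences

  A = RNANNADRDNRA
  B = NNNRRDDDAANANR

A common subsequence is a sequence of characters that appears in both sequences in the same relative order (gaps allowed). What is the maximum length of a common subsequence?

Pick N [2,1], then N [4,2], then N [5,3], then D [7,7], then D [9,8], then N [10,13], then R [11,14]; all 7 characters appear in both, in order. Since dp[12][14] = 7, nothing longer is possible.

7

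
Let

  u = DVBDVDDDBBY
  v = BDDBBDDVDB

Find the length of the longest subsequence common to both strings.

One common subsequence of length 6: D at u[1]=v[3]; then B at u[3]=v[5]; then D at u[4]=v[7]; then V at u[5]=v[8]; then D at u[8]=v[9]; then B at u[10]=v[10]. Since dp[11][10] = 6, nothing longer is possible.

6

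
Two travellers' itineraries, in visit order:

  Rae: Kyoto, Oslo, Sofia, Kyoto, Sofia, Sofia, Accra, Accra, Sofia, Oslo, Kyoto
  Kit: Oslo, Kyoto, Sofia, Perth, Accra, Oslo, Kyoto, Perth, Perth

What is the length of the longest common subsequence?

Match Oslo at Rae[2]=Kit[1], Kyoto at Rae[4]=Kit[2], Sofia at Rae[5]=Kit[3], Accra at Rae[8]=Kit[5], Oslo at Rae[10]=Kit[6], Kyoto at Rae[11]=Kit[7] — 6 stops in the same relative order in both. The LCS DP gives dp[11][9] = 6, so this is optimal.

6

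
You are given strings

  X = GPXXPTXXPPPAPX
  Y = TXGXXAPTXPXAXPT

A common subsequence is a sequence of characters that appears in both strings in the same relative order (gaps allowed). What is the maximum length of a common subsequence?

9

One common subsequence of length 9: G at X[1]=Y[3] → X at X[3]=Y[4] → X at X[4]=Y[5] → P at X[5]=Y[7] → T at X[6]=Y[8] → X at X[7]=Y[9] → X at X[8]=Y[11] → A at X[12]=Y[12] → P at X[13]=Y[14]. dp[14][15] = 9 confirms this is the maximum.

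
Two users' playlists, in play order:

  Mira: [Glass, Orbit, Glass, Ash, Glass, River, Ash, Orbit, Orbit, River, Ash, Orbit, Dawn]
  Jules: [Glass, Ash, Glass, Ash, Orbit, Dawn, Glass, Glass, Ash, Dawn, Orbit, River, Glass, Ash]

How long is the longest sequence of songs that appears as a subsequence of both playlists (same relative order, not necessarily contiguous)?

8

One common subsequence of length 8: Glass (Mira #1, Jules #3) → Orbit (Mira #2, Jules #5) → Glass (Mira #3, Jules #7) → Glass (Mira #5, Jules #8) → Ash (Mira #7, Jules #9) → Orbit (Mira #9, Jules #11) → River (Mira #10, Jules #12) → Ash (Mira #11, Jules #14). dp[13][14] = 8 confirms this is the maximum.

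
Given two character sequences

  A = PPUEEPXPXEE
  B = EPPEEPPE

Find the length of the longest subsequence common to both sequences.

Match P at A[1]=B[2] → P at A[2]=B[3] → E at A[4]=B[4] → E at A[5]=B[5] → P at A[6]=B[6] → P at A[8]=B[7] → E at A[11]=B[8] — 7 characters in the same relative order in both, and the DP table's final entry dp[11][8] is also 7, so no common subsequence is longer.

7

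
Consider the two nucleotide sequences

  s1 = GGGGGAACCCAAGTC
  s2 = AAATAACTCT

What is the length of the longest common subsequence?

6

Match A at s1[6]=s2[2], then A at s1[7]=s2[3], then A at s1[11]=s2[5], then A at s1[12]=s2[6], then T at s1[14]=s2[8], then C at s1[15]=s2[9] — 6 bases in the same relative order in both. Since dp[15][10] = 6, nothing longer is possible.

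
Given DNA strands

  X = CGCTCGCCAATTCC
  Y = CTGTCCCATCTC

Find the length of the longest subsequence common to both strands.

One common subsequence of length 10: C [1,1], then G [2,3], then T [4,4], then C [5,5], then C [7,6], then C [8,7], then A [10,8], then T [11,9], then T [12,11], then C [14,12]. The LCS DP gives dp[14][12] = 10, so this is optimal.

10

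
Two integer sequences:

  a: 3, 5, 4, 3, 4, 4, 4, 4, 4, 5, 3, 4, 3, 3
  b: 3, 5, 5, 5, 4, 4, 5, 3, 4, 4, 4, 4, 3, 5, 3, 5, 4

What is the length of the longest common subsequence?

11

Taking 3 at a[1]=b[1] → 5 at a[2]=b[4] → 4 at a[3]=b[6] → 3 at a[4]=b[8] → 4 at a[5]=b[9] → 4 at a[6]=b[10] → 4 at a[7]=b[11] → 4 at a[8]=b[12] → 5 at a[10]=b[14] → 3 at a[11]=b[15] → 4 at a[12]=b[17] gives a common subsequence of length 11. dp[14][17] = 11 confirms this is the maximum.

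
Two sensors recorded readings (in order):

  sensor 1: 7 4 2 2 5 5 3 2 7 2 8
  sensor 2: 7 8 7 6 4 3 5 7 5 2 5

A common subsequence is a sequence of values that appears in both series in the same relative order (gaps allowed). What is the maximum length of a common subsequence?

One common subsequence of length 5: 7 (sensor 1 #1, sensor 2 #3); then 4 (sensor 1 #2, sensor 2 #5); then 5 (sensor 1 #5, sensor 2 #7); then 5 (sensor 1 #6, sensor 2 #9); then 2 (sensor 1 #8, sensor 2 #10). The LCS DP gives dp[11][11] = 5, so this is optimal.

5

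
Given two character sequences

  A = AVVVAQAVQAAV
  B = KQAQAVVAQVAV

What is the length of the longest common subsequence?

8

Taking A at A[1]=B[5], V at A[3]=B[6], V at A[4]=B[7], A at A[5]=B[8], Q at A[6]=B[9], V at A[8]=B[10], A at A[11]=B[11], V at A[12]=B[12] gives a common subsequence of length 8. Since dp[12][12] = 8, nothing longer is possible.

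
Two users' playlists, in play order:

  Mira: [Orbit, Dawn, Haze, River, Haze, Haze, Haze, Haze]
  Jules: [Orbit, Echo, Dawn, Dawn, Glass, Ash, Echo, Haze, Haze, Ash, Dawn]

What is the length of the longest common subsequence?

4

Pick Orbit [1,1]; then Dawn [2,4]; then Haze [3,8]; then Haze [5,9]; all 4 songs appear in both, in order. Since dp[8][11] = 4, nothing longer is possible.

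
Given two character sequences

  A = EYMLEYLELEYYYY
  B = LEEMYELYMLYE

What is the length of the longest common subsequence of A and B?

Match E (A #1, B #3), M (A #3, B #4), Y (A #6, B #5), E (A #8, B #6), L (A #9, B #7), Y (A #11, B #8), Y (A #12, B #11) — 7 characters in the same relative order in both. dp[14][12] = 7 confirms this is the maximum.

7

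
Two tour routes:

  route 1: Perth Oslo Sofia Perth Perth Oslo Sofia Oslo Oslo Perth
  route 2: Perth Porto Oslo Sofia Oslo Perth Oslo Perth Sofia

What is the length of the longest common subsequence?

6

Match Perth at route 1[1]=route 2[1], Oslo at route 1[2]=route 2[3], Sofia at route 1[3]=route 2[4], Perth at route 1[4]=route 2[6], Perth at route 1[5]=route 2[8], Sofia at route 1[7]=route 2[9] — 6 stops in the same relative order in both, and the DP table's final entry dp[10][9] is also 6, so no common subsequence is longer.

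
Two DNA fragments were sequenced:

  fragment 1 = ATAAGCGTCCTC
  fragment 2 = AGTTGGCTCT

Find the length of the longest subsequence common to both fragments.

Let dp[i][j] be the LCS length of the first i bases of fragment 1 and the first j bases of fragment 2. dp[i][j] = dp[i-1][j-1]+1 when the i-th and j-th bases match, else max(dp[i-1][j], dp[i][j-1]).
    ·  A  G  T  T  G  G  C  T  C  T
 ·  0  0  0  0  0  0  0  0  0  0  0
 A  0  1  1  1  1  1  1  1  1  1  1
 T  0  1  1  2  2  2  2  2  2  2  2
 A  0  1  1  2  2  2  2  2  2  2  2
 A  0  1  1  2  2  2  2  2  2  2  2
 G  0  1  2  2  2  3  3  3  3  3  3
 C  0  1  2  2  2  3  3  4  4  4  4
 G  0  1  2  2  2  3  4  4  4  4  4
 T  0  1  2  3  3  3  4  4  5  5  5
 C  0  1  2  3  3  3  4  5  5  6  6
 C  0  1  2  3  3  3  4  5  5  6  6
 T  0  1  2  3  4  4  4  5  6  6  7
 C  0  1  2  3  4  4  4  5  6  7  7
dp[12][10] = 7. One LCS (by backtracking along matches): ATGCTCT.

7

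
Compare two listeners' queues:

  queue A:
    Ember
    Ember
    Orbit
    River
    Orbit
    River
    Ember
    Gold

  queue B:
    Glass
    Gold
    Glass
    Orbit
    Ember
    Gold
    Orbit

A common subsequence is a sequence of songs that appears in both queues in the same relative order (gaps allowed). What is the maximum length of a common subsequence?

Pick Orbit [5,4] → Ember [7,5] → Gold [8,6]; all 3 songs appear in both, in order. Since dp[8][7] = 3, nothing longer is possible.

3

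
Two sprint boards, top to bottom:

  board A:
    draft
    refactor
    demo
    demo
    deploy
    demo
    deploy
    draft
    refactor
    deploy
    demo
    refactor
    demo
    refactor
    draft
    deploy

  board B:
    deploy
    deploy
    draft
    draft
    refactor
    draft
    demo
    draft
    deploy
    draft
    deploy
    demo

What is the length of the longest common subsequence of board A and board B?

7

Taking draft [1,4] → refactor [2,5] → demo [3,7] → deploy [7,9] → draft [8,10] → deploy [10,11] → demo [13,12] gives a common subsequence of length 7. dp[16][12] = 7 confirms this is the maximum.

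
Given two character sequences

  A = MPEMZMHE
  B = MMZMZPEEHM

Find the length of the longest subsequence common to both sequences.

Let dp[i][j] be the LCS length of the first i characters of A and the first j characters of B. dp[i][j] = dp[i-1][j-1]+1 when the i-th and j-th characters match, else max(dp[i-1][j], dp[i][j-1]).
    ·  M  M  Z  M  Z  P  E  E  H  M
 ·  0  0  0  0  0  0  0  0  0  0  0
 M  0  1  1  1  1  1  1  1  1  1  1
 P  0  1  1  1  1  1  2  2  2  2  2
 E  0  1  1  1  1  1  2  3  3  3  3
 M  0  1  2  2  2  2  2  3  3  3  4
 Z  0  1  2  3  3  3  3  3  3  3  4
 M  0  1  2  3  4  4  4  4  4  4  4
 H  0  1  2  3  4  4  4  4  4  5  5
 E  0  1  2  3  4  4  4  5  5  5  5
dp[8][10] = 5. One LCS (by backtracking along matches): MMZMH.

5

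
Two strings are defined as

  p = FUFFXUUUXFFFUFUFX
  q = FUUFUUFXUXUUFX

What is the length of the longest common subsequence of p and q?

Taking F at p[1]=q[1] → U at p[2]=q[3] → F at p[3]=q[4] → F at p[4]=q[7] → X at p[5]=q[8] → U at p[8]=q[9] → X at p[9]=q[10] → U at p[13]=q[11] → U at p[15]=q[12] → F at p[16]=q[13] → X at p[17]=q[14] gives a common subsequence of length 11, and the DP table's final entry dp[17][14] is also 11, so no common subsequence is longer.

11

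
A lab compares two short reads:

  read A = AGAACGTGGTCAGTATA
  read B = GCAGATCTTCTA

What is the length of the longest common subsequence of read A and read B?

9

Taking A at read A[1]=read B[3], G at read A[2]=read B[4], A at read A[3]=read B[5], C at read A[5]=read B[7], T at read A[7]=read B[8], T at read A[10]=read B[9], C at read A[11]=read B[10], T at read A[16]=read B[11], A at read A[17]=read B[12] gives a common subsequence of length 9, and the DP table's final entry dp[17][12] is also 9, so no common subsequence is longer.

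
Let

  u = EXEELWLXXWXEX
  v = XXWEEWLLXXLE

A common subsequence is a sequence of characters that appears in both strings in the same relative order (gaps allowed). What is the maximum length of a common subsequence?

8

One common subsequence of length 8: X [2,2]; then E [3,4]; then E [4,5]; then L [5,7]; then L [7,8]; then X [8,9]; then X [9,10]; then E [12,12], and the DP table's final entry dp[13][12] is also 8, so no common subsequence is longer.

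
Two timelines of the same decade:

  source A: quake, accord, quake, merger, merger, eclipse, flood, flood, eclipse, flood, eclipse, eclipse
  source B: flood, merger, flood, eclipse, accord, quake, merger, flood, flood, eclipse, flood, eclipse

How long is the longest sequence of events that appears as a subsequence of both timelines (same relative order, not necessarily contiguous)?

One common subsequence of length 8: accord at source A[2]=source B[5]; then quake at source A[3]=source B[6]; then merger at source A[5]=source B[7]; then flood at source A[7]=source B[8]; then flood at source A[8]=source B[9]; then eclipse at source A[9]=source B[10]; then flood at source A[10]=source B[11]; then eclipse at source A[12]=source B[12], and the DP table's final entry dp[12][12] is also 8, so no common subsequence is longer.

8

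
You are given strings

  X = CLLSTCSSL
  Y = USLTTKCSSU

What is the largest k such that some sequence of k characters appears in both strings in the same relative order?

Let dp[i][j] be the LCS length of the first i characters of X and the first j characters of Y. dp[i][j] = dp[i-1][j-1]+1 when the i-th and j-th characters match, else max(dp[i-1][j], dp[i][j-1]).
    ·  U  S  L  T  T  K  C  S  S  U
 ·  0  0  0  0  0  0  0  0  0  0  0
 C  0  0  0  0  0  0  0  1  1  1  1
 L  0  0  0  1  1  1  1  1  1  1  1
 L  0  0  0  1  1  1  1  1  1  1  1
 S  0  0  1  1  1  1  1  1  2  2  2
 T  0  0  1  1  2  2  2  2  2  2  2
 C  0  0  1  1  2  2  2  3  3  3  3
 S  0  0  1  1  2  2  2  3  4  4  4
 S  0  0  1  1  2  2  2  3  4  5  5
 L  0  0  1  2  2  2  2  3  4  5  5
dp[9][10] = 5. One LCS (by backtracking along matches): LTCSS.

5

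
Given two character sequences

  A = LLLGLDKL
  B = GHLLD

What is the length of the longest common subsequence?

Let dp[i][j] be the LCS length of the first i characters of A and the first j characters of B. dp[i][j] = dp[i-1][j-1]+1 when the i-th and j-th characters match, else max(dp[i-1][j], dp[i][j-1]).
    ·  G  H  L  L  D
 ·  0  0  0  0  0  0
 L  0  0  0  1  1  1
 L  0  0  0  1  2  2
 L  0  0  0  1  2  2
 G  0  1  1  1  2  2
 L  0  1  1  2  2  2
 D  0  1  1  2  2  3
 K  0  1  1  2  2  3
 L  0  1  1  2  3  3
dp[8][5] = 3. One LCS (by backtracking along matches): LLD.

3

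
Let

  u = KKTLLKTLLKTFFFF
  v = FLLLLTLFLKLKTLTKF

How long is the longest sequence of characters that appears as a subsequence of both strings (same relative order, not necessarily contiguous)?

8

Taking T at u[3]=v[6], L at u[4]=v[9], L at u[5]=v[11], K at u[6]=v[12], T at u[7]=v[13], L at u[8]=v[14], K at u[10]=v[16], F at u[15]=v[17] gives a common subsequence of length 8. The LCS DP gives dp[15][17] = 8, so this is optimal.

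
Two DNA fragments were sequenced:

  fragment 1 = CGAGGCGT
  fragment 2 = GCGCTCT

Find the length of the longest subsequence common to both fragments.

4

Pick C (fragment 1 #1, fragment 2 #2), G (fragment 1 #2, fragment 2 #3), C (fragment 1 #6, fragment 2 #6), T (fragment 1 #8, fragment 2 #7); all 4 bases appear in both, in order. The LCS DP gives dp[8][7] = 4, so this is optimal.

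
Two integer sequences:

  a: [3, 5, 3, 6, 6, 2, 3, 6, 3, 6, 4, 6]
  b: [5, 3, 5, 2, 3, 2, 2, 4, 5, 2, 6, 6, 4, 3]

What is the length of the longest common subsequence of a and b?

7

Match 3 at a[1]=b[2], 5 at a[2]=b[3], 3 at a[3]=b[5], 2 at a[6]=b[10], 6 at a[8]=b[11], 6 at a[10]=b[12], 4 at a[11]=b[13] — 7 values in the same relative order in both. Since dp[12][14] = 7, nothing longer is possible.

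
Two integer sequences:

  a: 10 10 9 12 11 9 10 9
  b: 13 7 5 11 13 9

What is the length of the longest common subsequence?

2

Taking 11 [5,4], 9 [8,6] gives a common subsequence of length 2. Since dp[8][6] = 2, nothing longer is possible.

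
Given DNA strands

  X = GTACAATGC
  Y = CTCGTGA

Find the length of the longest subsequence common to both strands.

Match T [2,2], C [4,3], T [7,5], G [8,6] — 4 bases in the same relative order in both. The LCS DP gives dp[9][7] = 4, so this is optimal.

4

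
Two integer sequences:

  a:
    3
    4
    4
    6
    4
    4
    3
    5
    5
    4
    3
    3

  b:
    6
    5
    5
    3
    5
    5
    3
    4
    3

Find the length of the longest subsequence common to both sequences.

One common subsequence of length 6: 6 (a #4, b #1); then 3 (a #7, b #4); then 5 (a #8, b #5); then 5 (a #9, b #6); then 4 (a #10, b #8); then 3 (a #12, b #9). The LCS DP gives dp[12][9] = 6, so this is optimal.

6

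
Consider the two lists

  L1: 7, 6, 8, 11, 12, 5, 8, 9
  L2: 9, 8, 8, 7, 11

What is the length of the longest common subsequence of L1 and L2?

Let dp[i][j] be the LCS length of the first i values of L1 and the first j values of L2. dp[i][j] = dp[i-1][j-1]+1 when the i-th and j-th values match, else max(dp[i-1][j], dp[i][j-1]).
    ·  9  8  8  7 11
 ·  0  0  0  0  0  0
 7  0  0  0  0  1  1
 6  0  0  0  0  1  1
 8  0  0  1  1  1  1
11  0  0  1  1  1  2
12  0  0  1  1  1  2
 5  0  0  1  1  1  2
 8  0  0  1  2  2  2
 9  0  1  1  2  2  2
dp[8][5] = 2. One LCS (by backtracking along matches): 7, 11.

2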